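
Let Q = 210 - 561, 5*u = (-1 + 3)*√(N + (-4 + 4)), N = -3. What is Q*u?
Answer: -702*I*√3/5 ≈ -243.18*I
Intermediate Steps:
u = 2*I*√3/5 (u = ((-1 + 3)*√(-3 + (-4 + 4)))/5 = (2*√(-3 + 0))/5 = (2*√(-3))/5 = (2*(I*√3))/5 = (2*I*√3)/5 = 2*I*√3/5 ≈ 0.69282*I)
Q = -351
Q*u = -702*I*√3/5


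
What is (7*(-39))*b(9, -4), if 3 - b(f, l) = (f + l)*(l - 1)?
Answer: -7644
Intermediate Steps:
b(f, l) = 3 - (-1 + l)*(f + l) (b(f, l) = 3 - (f + l)*(l - 1) = 3 - (f + l)*(-1 + l) = 3 - (-1 + l)*(f + l))
(7*(-39))*b(9, -4) = (7*(-39))*(3 + 9 - 4 - 1*(-4)**2 - 1*9*(-4)) = -273*(3 + 9 - 4 - 1*16 + 36) = -273*(3 + 9 - 4 - 16 + 36) = -273*28 = -7644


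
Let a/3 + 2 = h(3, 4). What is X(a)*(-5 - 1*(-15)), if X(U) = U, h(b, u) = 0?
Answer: -60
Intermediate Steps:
a = -6 (a = -6 + 3*0 = -6 + 0 = -6)
X(a)*(-5 - 1*(-15)) = -6*(-5 - 1*(-15)) = -6*(-5 + 15) = -6*10 = -60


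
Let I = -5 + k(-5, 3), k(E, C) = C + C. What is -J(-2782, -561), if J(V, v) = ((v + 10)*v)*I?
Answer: -309111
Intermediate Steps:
k(E, C) = 2*C
I = 1 (I = -5 + 2*3 = -5 + 6 = 1)
J(V, v) = v*(10 + v) (J(V, v) = ((v + 10)*v)*1 = ((10 + v)*v)*1 = (v*(10 + v))*1 = v*(10 + v))
-J(-2782, -561) = -(-561)*(10 - 561) = -(-561)*(-551) = -1*309111 = -309111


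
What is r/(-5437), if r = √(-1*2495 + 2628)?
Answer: -√133/5437 ≈ -0.0021211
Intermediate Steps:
r = √133 (r = √(-2495 + 2628) = √133 ≈ 11.533)
r/(-5437) = √133/(-5437) = √133*(-1/5437) = -√133/5437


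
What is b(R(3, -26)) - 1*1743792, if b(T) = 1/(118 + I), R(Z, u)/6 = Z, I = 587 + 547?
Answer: -2183227583/1252 ≈ -1.7438e+6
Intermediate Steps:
I = 1134
R(Z, u) = 6*Z
b(T) = 1/1252 (b(T) = 1/(118 + 1134) = 1/1252)
b(R(3, -26)) - 1*1743792 = 1/1252 - 1*1743792 = 1/1252 - 1743792 = -2183227583/1252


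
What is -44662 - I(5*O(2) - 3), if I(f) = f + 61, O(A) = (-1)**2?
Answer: -44725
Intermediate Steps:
O(A) = 1
I(f) = 61 + f
-44662 - I(5*O(2) - 3) = -44662 - (61 + (5*1 - 3)) = -44662 - (61 + (5 - 3)) = -44662 - (61 + 2) = -44662 - 1*63 = -44662 - 63 = -44725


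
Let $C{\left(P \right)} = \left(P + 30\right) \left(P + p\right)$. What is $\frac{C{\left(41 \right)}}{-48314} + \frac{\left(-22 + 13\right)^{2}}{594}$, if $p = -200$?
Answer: $\frac{98325}{265727} \approx 0.37002$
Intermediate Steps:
$C{\left(P \right)} = \left(-200 + P\right) \left(30 + P\right)$ ($C{\left(P \right)} = \left(P + 30\right) \left(P - 200\right) = \left(30 + P\right) \left(-200 + P\right) = \left(-200 + P\right) \left(30 + P\right)$)
$\frac{C{\left(41 \right)}}{-48314} + \frac{\left(-22 + 13\right)^{2}}{594} = \frac{-6000 + 41^{2} - 6970}{-48314} + \frac{\left(-22 + 13\right)^{2}}{594} = \left(-6000 + 1681 - 6970\right) \left(- \frac{1}{48314}\right) + \left(-9\right)^{2} \cdot \frac{1}{594} = \left(-11289\right) \left(- \frac{1}{48314}\right) + 81 \cdot \frac{1}{594} = \frac{11289}{48314} + \frac{3}{22} = \frac{98325}{265727}$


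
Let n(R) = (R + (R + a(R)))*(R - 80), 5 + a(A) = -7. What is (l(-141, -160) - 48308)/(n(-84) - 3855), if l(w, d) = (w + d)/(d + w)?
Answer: -48307/25665 ≈ -1.8822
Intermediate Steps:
a(A) = -12 (a(A) = -5 - 7 = -12)
l(w, d) = 1 (l(w, d) = (d + w)/(d + w) = 1)
n(R) = (-80 + R)*(-12 + 2*R) (n(R) = (R + (R - 12))*(R - 80) = (R + (-12 + R))*(-80 + R) = (-12 + 2*R)*(-80 + R) = (-80 + R)*(-12 + 2*R))
(l(-141, -160) - 48308)/(n(-84) - 3855) = (1 - 48308)/((960 - 172*(-84) + 2*(-84)²) - 3855) = -48307/((960 + 14448 + 2*7056) - 3855) = -48307/((960 + 14448 + 14112) - 3855) = -48307/(29520 - 3855) = -48307/25665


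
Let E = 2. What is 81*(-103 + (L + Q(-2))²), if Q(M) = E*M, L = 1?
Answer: -7614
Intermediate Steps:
Q(M) = 2*M
81*(-103 + (L + Q(-2))²) = 81*(-103 + (1 + 2*(-2))²) = 81*(-103 + (1 - 4)²) = 81*(-103 + (-3)²) = 81*(-103 + 9) = 81*(-94) = -7614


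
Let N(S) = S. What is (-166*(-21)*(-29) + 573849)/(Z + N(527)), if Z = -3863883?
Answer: -472755/3863356 ≈ -0.12237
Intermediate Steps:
(-166*(-21)*(-29) + 573849)/(Z + N(527)) = (-166*(-21)*(-29) + 573849)/(-3863883 + 527) = (3486*(-29) + 573849)/(-3863356) = (-101094 + 573849)*(-1/3863356) = 472755*(-1/3863356) = -472755/3863356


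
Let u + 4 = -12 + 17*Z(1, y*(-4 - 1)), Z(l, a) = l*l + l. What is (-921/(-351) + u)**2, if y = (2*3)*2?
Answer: 5822569/13689 ≈ 425.35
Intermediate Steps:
y = 12 (y = 6*2 = 12)
Z(l, a) = l + l**2 (Z(l, a) = l**2 + l = l + l**2)
u = 18 (u = -4 + (-12 + 17*(1*(1 + 1))) = -4 + (-12 + 17*(1*2)) = -4 + (-12 + 17*2) = -4 + (-12 + 34) = -4 + 22 = 18)
(-921/(-351) + u)**2 = (-921/(-351) + 18)**2 = (-921*(-1/351) + 18)**2 = (307/117 + 18)**2 = (2413/117)**2 = 5822569/13689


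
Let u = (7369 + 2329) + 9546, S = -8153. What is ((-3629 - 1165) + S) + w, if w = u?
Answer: 6297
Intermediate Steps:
u = 19244 (u = 9698 + 9546 = 19244)
w = 19244
((-3629 - 1165) + S) + w = ((-3629 - 1165) - 8153) + 19244 = (-4794 - 8153) + 19244 = -12947 + 19244 = 6297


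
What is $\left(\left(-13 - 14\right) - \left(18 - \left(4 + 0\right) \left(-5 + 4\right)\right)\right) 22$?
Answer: $-1078$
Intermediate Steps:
$\left(\left(-13 - 14\right) - \left(18 - \left(4 + 0\right) \left(-5 + 4\right)\right)\right) 22 = \left(-27 + \left(4 \left(-1\right) - 18\right)\right) 22 = \left(-27 - 22\right) 22 = \left(-49\right) 22 = -1078$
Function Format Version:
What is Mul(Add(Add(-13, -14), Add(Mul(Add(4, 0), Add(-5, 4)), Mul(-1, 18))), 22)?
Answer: -1078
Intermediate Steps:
Mul(Add(Add(-13, -14), Add(Mul(Add(4, 0), Add(-5, 4)), Mul(-1, 18))), 22) = Mul(Add(-27, Add(Mul(4, -1), -18)), 22) = Mul(Add(-27, Add(-4, -18)), 22) = Mul(Add(-27, -22), 22) = Mul(-49, 22) = -1078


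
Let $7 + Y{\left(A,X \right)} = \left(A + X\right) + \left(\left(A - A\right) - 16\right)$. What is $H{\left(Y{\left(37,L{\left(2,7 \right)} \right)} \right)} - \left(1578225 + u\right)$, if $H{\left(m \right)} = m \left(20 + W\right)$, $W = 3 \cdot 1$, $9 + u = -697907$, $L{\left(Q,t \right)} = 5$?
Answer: $-879872$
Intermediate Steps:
$u = -697916$ ($u = -9 - 697907 = -697916$)
$W = 3$
$Y{\left(A,X \right)} = -23 + A + X$ ($Y{\left(A,X \right)} = -7 + \left(\left(A + X\right) + \left(\left(A - A\right) - 16\right)\right) = -7 + \left(\left(A + X\right) + \left(0 - 16\right)\right) = -7 - \left(16 - A - X\right) = -7 + \left(-16 + A + X\right) = -23 + A + X$)
$H{\left(m \right)} = 23 m$ ($H{\left(m \right)} = m \left(20 + 3\right) = m 23 = 23 m$)
$H{\left(Y{\left(37,L{\left(2,7 \right)} \right)} \right)} - \left(1578225 + u\right) = 23 \left(-23 + 37 + 5\right) - 880309 = 23 \cdot 19 + \left(-1578225 + 697916\right) = 437 - 880309 = -879872$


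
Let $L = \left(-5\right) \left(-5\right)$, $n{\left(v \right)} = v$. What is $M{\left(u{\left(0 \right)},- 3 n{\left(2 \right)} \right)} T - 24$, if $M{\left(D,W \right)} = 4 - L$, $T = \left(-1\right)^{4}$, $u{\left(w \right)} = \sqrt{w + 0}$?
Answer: $-45$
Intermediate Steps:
$u{\left(w \right)} = \sqrt{w}$
$L = 25$
$T = 1$
$M{\left(D,W \right)} = -21$ ($M{\left(D,W \right)} = 4 - 25 = -21$)
$M{\left(u{\left(0 \right)},- 3 n{\left(2 \right)} \right)} T - 24 = \left(-21\right) 1 - 24 = -21 - 24 = -45$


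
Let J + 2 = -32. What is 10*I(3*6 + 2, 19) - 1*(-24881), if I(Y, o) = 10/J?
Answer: 422927/17 ≈ 24878.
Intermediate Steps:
J = -34 (J = -2 - 32 = -34)
I(Y, o) = -5/17 (I(Y, o) = 10/(-34) = 10*(-1/34) = -5/17)
10*I(3*6 + 2, 19) - 1*(-24881) = 10*(-5/17) - 1*(-24881) = -50/17 + 24881 = 422927/17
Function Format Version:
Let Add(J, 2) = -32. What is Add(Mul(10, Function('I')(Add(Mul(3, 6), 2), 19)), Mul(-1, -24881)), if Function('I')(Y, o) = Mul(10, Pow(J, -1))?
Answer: Rational(422927, 17) ≈ 24878.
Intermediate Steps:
J = -34 (J = Add(-2, -32) = -34)
Function('I')(Y, o) = Rational(-5, 17) (Function('I')(Y, o) = Mul(10, Pow(-34, -1)) = Mul(10, Rational(-1, 34)) = Rational(-5, 17))
Add(Mul(10, Function('I')(Add(Mul(3, 6), 2), 19)), Mul(-1, -24881)) = Add(Mul(10, Rational(-5, 17)), Mul(-1, -24881)) = Add(Rational(-50, 17), 24881) = Rational(422927, 17)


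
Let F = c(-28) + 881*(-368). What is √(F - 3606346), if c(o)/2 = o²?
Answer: 9*I*√48506 ≈ 1982.2*I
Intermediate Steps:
c(o) = 2*o²
F = -322640 (F = 2*(-28)² + 881*(-368) = 2*784 - 324208 = 1568 - 324208 = -322640)
√(F - 3606346) = √(-322640 - 3606346) = √(-3928986) = 9*I*√48506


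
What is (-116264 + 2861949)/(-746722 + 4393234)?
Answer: 2745685/3646512 ≈ 0.75296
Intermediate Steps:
(-116264 + 2861949)/(-746722 + 4393234) = 2745685/3646512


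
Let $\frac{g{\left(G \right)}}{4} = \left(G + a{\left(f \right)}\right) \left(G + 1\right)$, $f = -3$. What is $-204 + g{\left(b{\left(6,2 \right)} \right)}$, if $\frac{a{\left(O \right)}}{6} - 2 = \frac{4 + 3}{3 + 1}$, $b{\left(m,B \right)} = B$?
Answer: $90$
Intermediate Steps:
$a{\left(O \right)} = \frac{45}{2}$ ($a{\left(O \right)} = 12 + 6 \frac{4 + 3}{3 + 1} = 12 + 6 \cdot \frac{7}{4} = 12 + \frac{21}{2} = \frac{45}{2}$)
$g{\left(G \right)} = 4 \left(1 + G\right) \left(\frac{45}{2} + G\right)$ ($g{\left(G \right)} = 4 \left(G + \frac{45}{2}\right) \left(G + 1\right) = 4 \left(\frac{45}{2} + G\right) \left(1 + G\right) = 4 \left(1 + G\right) \left(\frac{45}{2} + G\right)$)
$-204 + g{\left(b{\left(6,2 \right)} \right)} = -204 + \left(90 + 4 \cdot 2^{2} + 94 \cdot 2\right) = -204 + \left(90 + 4 \cdot 4 + 188\right) = -204 + \left(90 + 16 + 188\right) = -204 + 294 = 90$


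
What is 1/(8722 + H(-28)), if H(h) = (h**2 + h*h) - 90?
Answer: 1/10200 ≈ 9.8039e-5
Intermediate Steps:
H(h) = -90 + 2*h**2 (H(h) = (h**2 + h**2) - 90 = 2*h**2 - 90 = -90 + 2*h**2)
1/(8722 + H(-28)) = 1/(8722 + (-90 + 2*(-28)**2)) = 1/(8722 + (-90 + 2*784)) = 1/(8722 + (-90 + 1568)) = 1/(8722 + 1478) = 1/10200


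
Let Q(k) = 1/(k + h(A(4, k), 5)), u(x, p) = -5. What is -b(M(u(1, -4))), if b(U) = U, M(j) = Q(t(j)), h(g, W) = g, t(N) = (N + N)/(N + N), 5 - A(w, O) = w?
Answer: -½ ≈ -0.50000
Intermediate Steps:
A(w, O) = 5 - w
t(N) = 1 (t(N) = (2*N)/((2*N)) = (2*N)*(1/(2*N)) = 1)
Q(k) = 1/(1 + k) (Q(k) = 1/(k + (5 - 1*4)) = 1/(k + (5 - 4)) = 1/(k + 1) = 1/(1 + k))
M(j) = ½ (M(j) = 1/(1 + 1) = 1/2 = ½)
-b(M(u(1, -4))) = -1*½ = -½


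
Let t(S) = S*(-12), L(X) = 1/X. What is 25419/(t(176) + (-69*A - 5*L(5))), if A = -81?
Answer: 25419/3476 ≈ 7.3127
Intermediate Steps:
L(X) = 1/X
t(S) = -12*S
25419/(t(176) + (-69*A - 5*L(5))) = 25419/(-12*176 + (-69*(-81) - 5/5)) = 25419/(-2112 + (5589 - 5*⅕)) = 25419/(-2112 + (5589 - 1)) = 25419/(-2112 + 5588) = 25419/3476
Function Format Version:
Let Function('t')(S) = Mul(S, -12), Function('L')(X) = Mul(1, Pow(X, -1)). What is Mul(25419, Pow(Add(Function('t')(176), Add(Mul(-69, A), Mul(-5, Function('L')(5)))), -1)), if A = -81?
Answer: Rational(25419, 3476) ≈ 7.3127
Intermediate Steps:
Function('L')(X) = Pow(X, -1)
Function('t')(S) = Mul(-12, S)
Mul(25419, Pow(Add(Function('t')(176), Add(Mul(-69, A), Mul(-5, Function('L')(5)))), -1)) = Mul(25419, Pow(Add(Mul(-12, 176), Add(Mul(-69, -81), Mul(-5, Pow(5, -1)))), -1)) = Mul(25419, Pow(Add(-2112, Add(5589, Mul(-5, Rational(1, 5)))), -1)) = Mul(25419, Pow(Add(-2112, Add(5589, -1)), -1)) = Mul(25419, Pow(Add(-2112, 5588), -1)) = Mul(25419, Pow(3476, -1)) = Mul(25419, Rational(1, 3476)) = Rational(25419, 3476)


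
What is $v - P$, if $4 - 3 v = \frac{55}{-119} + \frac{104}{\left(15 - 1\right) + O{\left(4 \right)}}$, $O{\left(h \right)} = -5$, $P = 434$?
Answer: $- \frac{1402039}{3213} \approx -436.36$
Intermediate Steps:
$v = - \frac{7597}{3213}$ ($v = \frac{4}{3} - \frac{\frac{55}{-119} + \frac{104}{\left(15 - 1\right) - 5}}{3} = \frac{4}{3} - \frac{55 \left(- \frac{1}{119}\right) + \frac{104}{14 - 5}}{3} = \frac{4}{3} - \frac{- \frac{55}{119} + \frac{104}{9}}{3} = \frac{4}{3} - \frac{11881}{3213} = - \frac{7597}{3213} \approx -2.3645$)
$v - P = - \frac{7597}{3213} - 434 = - \frac{1402039}{3213}$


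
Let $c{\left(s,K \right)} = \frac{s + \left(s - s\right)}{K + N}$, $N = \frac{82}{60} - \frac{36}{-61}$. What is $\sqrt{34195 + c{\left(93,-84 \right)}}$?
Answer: $\frac{\sqrt{770788540025185}}{150139} \approx 184.92$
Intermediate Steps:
$N = \frac{3581}{1830}$ ($N = 82 \cdot \frac{1}{60} - - \frac{36}{61} = \frac{41}{30} + \frac{36}{61} = \frac{3581}{1830} \approx 1.9568$)
$c{\left(s,K \right)} = \frac{s}{\frac{3581}{1830} + K}$ ($c{\left(s,K \right)} = \frac{s + \left(s - s\right)}{K + \frac{3581}{1830}} = \frac{s + 0}{\frac{3581}{1830} + K} = \frac{s}{\frac{3581}{1830} + K}$)
$\sqrt{34195 + c{\left(93,-84 \right)}} = \sqrt{34195 + 1830 \cdot 93 \frac{1}{3581 + 1830 \left(-84\right)}} = \sqrt{34195 + 1830 \cdot 93 \frac{1}{3581 - 153720}} = \sqrt{34195 + 1830 \cdot 93 \frac{1}{-150139}} = \sqrt{34195 + 1830 \cdot 93 \left(- \frac{1}{150139}\right)} = \sqrt{34195 - \frac{170190}{150139}} = \sqrt{\frac{5133832915}{150139}} = \frac{\sqrt{770788540025185}}{150139}$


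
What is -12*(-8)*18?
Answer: 1728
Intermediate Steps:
-12*(-8)*18 = -(-96)*18 = -1*(-1728) = 1728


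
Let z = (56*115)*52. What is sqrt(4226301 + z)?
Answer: sqrt(4561181) ≈ 2135.7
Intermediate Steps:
z = 334880 (z = 6440*52 = 334880)
sqrt(4226301 + z) = sqrt(4226301 + 334880) = sqrt(4561181)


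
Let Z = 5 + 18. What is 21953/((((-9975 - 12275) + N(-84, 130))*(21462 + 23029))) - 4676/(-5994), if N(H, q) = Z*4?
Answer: 256089826247/328281915474 ≈ 0.78009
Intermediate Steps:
Z = 23
N(H, q) = 92 (N(H, q) = 23*4 = 92)
21953/((((-9975 - 12275) + N(-84, 130))*(21462 + 23029))) - 4676/(-5994) = 21953/((((-9975 - 12275) + 92)*(21462 + 23029))) - 4676/(-5994) = 21953/(((-22250 + 92)*44491)) - 4676*(-1/5994) = 21953/((-22158*44491)) + 2338/2997 = 21953/(-985831578) + 2338/2997 = 21953*(-1/985831578) + 2338/2997 = -21953/985831578 + 2338/2997 = 256089826247/328281915474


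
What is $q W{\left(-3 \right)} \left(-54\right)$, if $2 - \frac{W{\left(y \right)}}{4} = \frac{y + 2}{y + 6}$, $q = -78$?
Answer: $39312$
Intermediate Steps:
$W{\left(y \right)} = 8 - \frac{4 \left(2 + y\right)}{6 + y}$ ($W{\left(y \right)} = 8 - 4 \frac{y + 2}{y + 6} = 8 - 4 \frac{2 + y}{6 + y} = 8 - \frac{4 \left(2 + y\right)}{6 + y}$)
$q W{\left(-3 \right)} \left(-54\right) = - 78 \frac{4 \left(10 - 3\right)}{6 - 3} \left(-54\right) = - 78 \cdot 4 \cdot \frac{1}{3} \cdot 7 \left(-54\right) = \left(-78\right) \frac{28}{3} \left(-54\right) = \left(-728\right) \left(-54\right) = 39312$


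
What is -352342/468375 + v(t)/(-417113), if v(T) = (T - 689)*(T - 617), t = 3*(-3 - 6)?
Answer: -362936014646/195365301375 ≈ -1.8577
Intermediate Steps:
t = -27 (t = 3*(-9) = -27)
v(T) = (-689 + T)*(-617 + T)
-352342/468375 + v(t)/(-417113) = -352342/468375 + (425113 + (-27)**2 - 1306*(-27))/(-417113) = -352342*1/468375 + (425113 + 729 + 35262)*(-1/417113) = -352342/468375 + 461104*(-1/417113) = -352342/468375 - 461104/417113 = -362936014646/195365301375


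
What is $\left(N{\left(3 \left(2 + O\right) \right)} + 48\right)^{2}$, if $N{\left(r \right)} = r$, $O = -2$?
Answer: $2304$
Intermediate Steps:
$\left(N{\left(3 \left(2 + O\right) \right)} + 48\right)^{2} = \left(3 \left(2 - 2\right) + 48\right)^{2} = \left(3 \cdot 0 + 48\right)^{2} = \left(0 + 48\right)^{2} = 48^{2} = 2304$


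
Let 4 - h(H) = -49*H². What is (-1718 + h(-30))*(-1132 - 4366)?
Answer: -233038228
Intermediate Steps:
h(H) = 4 + 49*H² (h(H) = 4 - (-49)*H² = 4 + 49*H²)
(-1718 + h(-30))*(-1132 - 4366) = (-1718 + (4 + 49*(-30)²))*(-1132 - 4366) = (-1718 + (4 + 49*900))*(-5498) = (-1718 + (4 + 44100))*(-5498) = (-1718 + 44104)*(-5498) = 42386*(-5498) = -233038228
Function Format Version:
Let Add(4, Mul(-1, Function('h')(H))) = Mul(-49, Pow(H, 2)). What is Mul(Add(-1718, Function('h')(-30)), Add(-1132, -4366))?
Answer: -233038228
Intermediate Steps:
Function('h')(H) = Add(4, Mul(49, Pow(H, 2))) (Function('h')(H) = Add(4, Mul(-1, Mul(-49, Pow(H, 2)))) = Add(4, Mul(49, Pow(H, 2))))
Mul(Add(-1718, Function('h')(-30)), Add(-1132, -4366)) = Mul(Add(-1718, Add(4, Mul(49, Pow(-30, 2)))), Add(-1132, -4366)) = Mul(Add(-1718, Add(4, Mul(49, 900))), -5498) = Mul(Add(-1718, Add(4, 44100)), -5498) = Mul(Add(-1718, 44104), -5498) = Mul(42386, -5498) = -233038228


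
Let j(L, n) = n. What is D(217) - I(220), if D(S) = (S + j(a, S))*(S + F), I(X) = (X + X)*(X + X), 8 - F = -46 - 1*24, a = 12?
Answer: -65570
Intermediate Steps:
F = 78 (F = 8 - (-46 - 1*24) = 8 - (-46 - 24) = 8 - 1*(-70) = 8 + 70 = 78)
I(X) = 4*X² (I(X) = (2*X)*(2*X) = 4*X²)
D(S) = 2*S*(78 + S) (D(S) = (S + S)*(S + 78) = (2*S)*(78 + S) = 2*S*(78 + S))
D(217) - I(220) = 2*217*(78 + 217) - 4*220² = 2*217*295 - 4*48400 = 128030 - 1*193600 = 128030 - 193600 = -65570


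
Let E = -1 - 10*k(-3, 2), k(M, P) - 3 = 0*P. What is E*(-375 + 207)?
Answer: 5208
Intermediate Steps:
k(M, P) = 3 (k(M, P) = 3 + 0*P = 3 + 0 = 3)
E = -31 (E = -1 - 10*3 = -1 - 30 = -31)
E*(-375 + 207) = -31*(-375 + 207) = -31*(-168) = 5208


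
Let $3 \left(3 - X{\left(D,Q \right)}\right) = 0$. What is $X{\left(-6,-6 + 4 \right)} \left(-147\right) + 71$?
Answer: $-370$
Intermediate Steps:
$X{\left(D,Q \right)} = 3$ ($X{\left(D,Q \right)} = 3 - 0 = 3 + 0 = 3$)
$X{\left(-6,-6 + 4 \right)} \left(-147\right) + 71 = 3 \left(-147\right) + 71 = -441 + 71 = -370$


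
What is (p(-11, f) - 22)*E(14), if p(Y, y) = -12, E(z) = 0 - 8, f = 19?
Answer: 272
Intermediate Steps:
E(z) = -8
(p(-11, f) - 22)*E(14) = (-12 - 22)*(-8) = -34*(-8) = 272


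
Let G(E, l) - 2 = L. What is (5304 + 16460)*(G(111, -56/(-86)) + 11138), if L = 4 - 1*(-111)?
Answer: 244953820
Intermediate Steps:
L = 115 (L = 4 + 111 = 115)
G(E, l) = 117 (G(E, l) = 2 + 115 = 117)
(5304 + 16460)*(G(111, -56/(-86)) + 11138) = (5304 + 16460)*(117 + 11138) = 21764*11255 = 244953820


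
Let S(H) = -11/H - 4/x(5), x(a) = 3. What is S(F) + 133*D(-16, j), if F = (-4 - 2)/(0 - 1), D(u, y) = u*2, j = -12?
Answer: -25555/6 ≈ -4259.2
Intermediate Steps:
D(u, y) = 2*u
F = 6 (F = -6/(-1) = -6*(-1) = 6)
S(H) = -4/3 - 11/H (S(H) = -11/H - 4/3 = -4/3 - 11/H)
S(F) + 133*D(-16, j) = (-4/3 - 11/6) + 133*(2*(-16)) = (-4/3 - 11*⅙) + 133*(-32) = (-4/3 - 11/6) - 4256 = -19/6 - 4256 = -25555/6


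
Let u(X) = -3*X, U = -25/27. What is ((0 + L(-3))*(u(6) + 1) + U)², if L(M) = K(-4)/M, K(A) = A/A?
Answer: 16384/729 ≈ 22.475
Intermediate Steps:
K(A) = 1
U = -25/27 (U = -25*1/27 = -25/27 ≈ -0.92593)
L(M) = 1/M
((0 + L(-3))*(u(6) + 1) + U)² = ((0 + 1/(-3))*(-3*6 + 1) - 25/27)² = ((0 - ⅓)*(-18 + 1) - 25/27)² = (-⅓*(-17) - 25/27)² = (17/3 - 25/27)² = (128/27)² = 16384/729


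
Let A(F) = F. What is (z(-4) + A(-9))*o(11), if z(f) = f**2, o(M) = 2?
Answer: 14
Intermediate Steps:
(z(-4) + A(-9))*o(11) = ((-4)**2 - 9)*2 = (16 - 9)*2 = 7*2 = 14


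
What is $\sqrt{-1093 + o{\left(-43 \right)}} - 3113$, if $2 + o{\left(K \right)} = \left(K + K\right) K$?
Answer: $-3113 + \sqrt{2603} \approx -3062.0$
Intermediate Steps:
$o{\left(K \right)} = -2 + 2 K^{2}$ ($o{\left(K \right)} = -2 + \left(K + K\right) K = -2 + 2 K K = -2 + 2 K^{2}$)
$\sqrt{-1093 + o{\left(-43 \right)}} - 3113 = \sqrt{-1093 - \left(2 - 2 \left(-43\right)^{2}\right)} - 3113 = \sqrt{-1093 + \left(-2 + 2 \cdot 1849\right)} - 3113 = \sqrt{-1093 + \left(-2 + 3698\right)} - 3113 = \sqrt{-1093 + 3696} - 3113 = \sqrt{2603} - 3113 = -3113 + \sqrt{2603}$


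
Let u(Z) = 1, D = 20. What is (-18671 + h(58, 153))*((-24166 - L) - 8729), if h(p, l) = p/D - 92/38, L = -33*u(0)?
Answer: 58287312969/95 ≈ 6.1355e+8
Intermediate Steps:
L = -33 (L = -33*1 = -33)
h(p, l) = -46/19 + p/20 (h(p, l) = p/20 - 92/38 = p*(1/20) - 92*1/38 = p/20 - 46/19 = -46/19 + p/20)
(-18671 + h(58, 153))*((-24166 - L) - 8729) = (-18671 + (-46/19 + (1/20)*58))*((-24166 - 1*(-33)) - 8729) = (-18671 + (-46/19 + 29/10))*((-24166 + 33) - 8729) = (-18671 + 91/190)*(-24133 - 8729) = -3547399/190*(-32862) = 58287312969/95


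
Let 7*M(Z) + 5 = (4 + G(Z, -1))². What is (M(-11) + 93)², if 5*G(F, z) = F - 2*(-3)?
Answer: 429025/49 ≈ 8755.6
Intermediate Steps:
G(F, z) = 6/5 + F/5 (G(F, z) = (F - 2*(-3))/5 = (F + 6)/5 = (6 + F)/5 = 6/5 + F/5)
M(Z) = -5/7 + (26/5 + Z/5)²/7 (M(Z) = -5/7 + (4 + (6/5 + Z/5))²/7 = -5/7 + (26/5 + Z/5)²/7)
(M(-11) + 93)² = ((-5/7 + (26 - 11)²/175) + 93)² = ((-5/7 + (1/175)*15²) + 93)² = ((-5/7 + (1/175)*225) + 93)² = ((-5/7 + 9/7) + 93)² = (4/7 + 93)² = (655/7)² = 429025/49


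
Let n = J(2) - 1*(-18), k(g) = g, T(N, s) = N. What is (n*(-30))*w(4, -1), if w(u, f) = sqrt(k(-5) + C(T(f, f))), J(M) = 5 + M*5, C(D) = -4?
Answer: -2970*I ≈ -2970.0*I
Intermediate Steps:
J(M) = 5 + 5*M
n = 33 (n = (5 + 5*2) - 1*(-18) = (5 + 10) + 18 = 15 + 18 = 33)
w(u, f) = 3*I (w(u, f) = sqrt(-5 - 4) = sqrt(-9) = 3*I)
(n*(-30))*w(4, -1) = (33*(-30))*(3*I) = -2970*I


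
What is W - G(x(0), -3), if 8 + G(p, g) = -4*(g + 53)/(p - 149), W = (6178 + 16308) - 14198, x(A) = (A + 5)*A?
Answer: 1235904/149 ≈ 8294.7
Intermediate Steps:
x(A) = A*(5 + A) (x(A) = (5 + A)*A = A*(5 + A))
W = 8288 (W = 22486 - 14198 = 8288)
G(p, g) = -8 - 4*(53 + g)/(-149 + p) (G(p, g) = -8 - 4*(g + 53)/(p - 149) = -8 - 4*(53 + g)/(-149 + p))
W - G(x(0), -3) = 8288 - 4*(245 - 1*(-3) - 0*(5 + 0))/(-149 + 0*(5 + 0)) = 8288 - 4*(245 + 3 - 0*5)/(-149 + 0*5) = 8288 - 4*(245 + 3 - 2*0)/(-149 + 0) = 8288 - 4*(245 + 3 + 0)/(-149) = 8288 - 4*(-1)*248/149 = 8288 - 1*(-992/149) = 8288 + 992/149 = 1235904/149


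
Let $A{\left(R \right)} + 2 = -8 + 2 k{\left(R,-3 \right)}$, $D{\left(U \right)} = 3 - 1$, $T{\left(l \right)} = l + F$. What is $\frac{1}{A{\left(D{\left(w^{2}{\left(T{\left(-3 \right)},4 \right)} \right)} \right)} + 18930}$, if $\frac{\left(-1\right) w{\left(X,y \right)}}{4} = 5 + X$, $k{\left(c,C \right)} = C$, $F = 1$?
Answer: $\frac{1}{18914} \approx 5.2871 \cdot 10^{-5}$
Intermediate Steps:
$T{\left(l \right)} = 1 + l$ ($T{\left(l \right)} = l + 1 = 1 + l$)
$w{\left(X,y \right)} = -20 - 4 X$ ($w{\left(X,y \right)} = - 4 \left(5 + X\right) = -20 - 4 X$)
$D{\left(U \right)} = 2$ ($D{\left(U \right)} = 3 - 1 = 2$)
$A{\left(R \right)} = -16$ ($A{\left(R \right)} = -2 + \left(-8 + 2 \left(-3\right)\right) = -2 - 14 = -16$)
$\frac{1}{A{\left(D{\left(w^{2}{\left(T{\left(-3 \right)},4 \right)} \right)} \right)} + 18930} = \frac{1}{-16 + 18930} = \frac{1}{18914}$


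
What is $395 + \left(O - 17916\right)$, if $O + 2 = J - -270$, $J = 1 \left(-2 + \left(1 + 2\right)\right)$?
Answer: $-17252$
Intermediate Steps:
$J = 1$ ($J = 1 \left(-2 + 3\right) = 1 \cdot 1 = 1$)
$O = 269$ ($O = -2 + \left(1 - -270\right) = -2 + \left(1 + 270\right) = -2 + 271 = 269$)
$395 + \left(O - 17916\right) = 395 + \left(269 - 17916\right) = 395 - 17647 = -17252$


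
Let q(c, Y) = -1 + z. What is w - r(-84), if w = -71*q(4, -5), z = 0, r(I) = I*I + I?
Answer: -6901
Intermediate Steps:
r(I) = I + I² (r(I) = I² + I = I + I²)
q(c, Y) = -1 (q(c, Y) = -1 + 0 = -1)
w = 71 (w = -71*(-1) = 71)
w - r(-84) = 71 - (-84)*(1 - 84) = 71 - (-84)*(-83) = 71 - 1*6972 = 71 - 6972 = -6901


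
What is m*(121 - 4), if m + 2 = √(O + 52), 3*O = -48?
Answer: 468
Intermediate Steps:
O = -16 (O = (⅓)*(-48) = -16)
m = 4 (m = -2 + √(-16 + 52) = -2 + √36 = -2 + 6 = 4)
m*(121 - 4) = 4*(121 - 4) = 4*117 = 468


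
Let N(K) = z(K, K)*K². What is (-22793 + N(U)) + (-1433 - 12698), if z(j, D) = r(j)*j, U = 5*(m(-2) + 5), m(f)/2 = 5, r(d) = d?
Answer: 31603701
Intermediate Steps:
m(f) = 10 (m(f) = 2*5 = 10)
U = 75 (U = 5*(10 + 5) = 5*15 = 75)
z(j, D) = j² (z(j, D) = j*j = j²)
N(K) = K⁴ (N(K) = K²*K² = K⁴)
(-22793 + N(U)) + (-1433 - 12698) = (-22793 + 75⁴) + (-1433 - 12698) = (-22793 + 31640625) - 14131 = 31617832 - 14131 = 31603701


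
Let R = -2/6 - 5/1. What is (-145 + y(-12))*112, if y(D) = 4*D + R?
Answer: -66640/3 ≈ -22213.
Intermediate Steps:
R = -16/3 (R = -2*⅙ - 5*1 = -⅓ - 5 = -16/3 ≈ -5.3333)
y(D) = -16/3 + 4*D (y(D) = 4*D - 16/3 = -16/3 + 4*D)
(-145 + y(-12))*112 = (-145 + (-16/3 + 4*(-12)))*112 = (-145 + (-16/3 - 48))*112 = (-145 - 160/3)*112 = -595/3*112 = -66640/3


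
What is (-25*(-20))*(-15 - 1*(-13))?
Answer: -1000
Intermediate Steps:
(-25*(-20))*(-15 - 1*(-13)) = 500*(-15 + 13) = 500*(-2) = -1000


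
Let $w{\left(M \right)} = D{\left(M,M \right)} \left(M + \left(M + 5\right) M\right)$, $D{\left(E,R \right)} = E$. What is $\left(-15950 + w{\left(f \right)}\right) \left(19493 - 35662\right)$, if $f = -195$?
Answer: $116460052075$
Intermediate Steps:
$w{\left(M \right)} = M \left(M + M \left(5 + M\right)\right)$ ($w{\left(M \right)} = M \left(M + \left(M + 5\right) M\right) = M \left(M + \left(5 + M\right) M\right) = M \left(M + M \left(5 + M\right)\right)$)
$\left(-15950 + w{\left(f \right)}\right) \left(19493 - 35662\right) = \left(-15950 + \left(-195\right)^{2} \left(6 - 195\right)\right) \left(19493 - 35662\right) = \left(-15950 + 38025 \left(-189\right)\right) \left(-16169\right) = \left(-15950 - 7186725\right) \left(-16169\right) = \left(-7202675\right) \left(-16169\right) = 116460052075$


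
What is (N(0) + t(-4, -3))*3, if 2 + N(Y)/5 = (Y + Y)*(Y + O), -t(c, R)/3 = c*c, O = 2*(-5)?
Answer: -174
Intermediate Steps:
O = -10
t(c, R) = -3*c**2 (t(c, R) = -3*c*c = -3*c**2)
N(Y) = -10 + 10*Y*(-10 + Y) (N(Y) = -10 + 5*((Y + Y)*(Y - 10)) = -10 + 5*((2*Y)*(-10 + Y)) = -10 + 5*(2*Y*(-10 + Y)) = -10 + 10*Y*(-10 + Y))
(N(0) + t(-4, -3))*3 = ((-10 - 100*0 + 10*0**2) - 3*(-4)**2)*3 = ((-10 + 0 + 10*0) - 3*16)*3 = ((-10 + 0 + 0) - 48)*3 = (-10 - 48)*3 = -58*3 = -174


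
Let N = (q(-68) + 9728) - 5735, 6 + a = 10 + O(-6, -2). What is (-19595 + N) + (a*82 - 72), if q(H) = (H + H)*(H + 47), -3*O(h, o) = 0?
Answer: -12490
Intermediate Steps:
O(h, o) = 0 (O(h, o) = -⅓*0 = 0)
q(H) = 2*H*(47 + H) (q(H) = (2*H)*(47 + H) = 2*H*(47 + H))
a = 4 (a = -6 + (10 + 0) = -6 + 10 = 4)
N = 6849 (N = (2*(-68)*(47 - 68) + 9728) - 5735 = (2*(-68)*(-21) + 9728) - 5735 = (2856 + 9728) - 5735 = 12584 - 5735 = 6849)
(-19595 + N) + (a*82 - 72) = (-19595 + 6849) + (4*82 - 72) = -12746 + (328 - 72) = -12746 + 256 = -12490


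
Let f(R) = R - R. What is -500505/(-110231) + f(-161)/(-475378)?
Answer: 500505/110231 ≈ 4.5405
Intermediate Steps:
f(R) = 0
-500505/(-110231) + f(-161)/(-475378) = -500505/(-110231) + 0/(-475378) = -500505*(-1/110231) + 0*(-1/475378) = 500505/110231 + 0 = 500505/110231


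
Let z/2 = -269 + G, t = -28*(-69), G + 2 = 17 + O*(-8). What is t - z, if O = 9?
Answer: 2584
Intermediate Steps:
G = -57 (G = -2 + (17 + 9*(-8)) = -2 + (17 - 72) = -2 - 55 = -57)
t = 1932
z = -652 (z = 2*(-269 - 57) = 2*(-326) = -652)
t - z = 1932 - 1*(-652) = 1932 + 652 = 2584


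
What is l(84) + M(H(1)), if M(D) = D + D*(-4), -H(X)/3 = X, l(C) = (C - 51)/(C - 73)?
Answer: 12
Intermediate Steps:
l(C) = (-51 + C)/(-73 + C)
H(X) = -3*X
M(D) = -3*D (M(D) = D - 4*D = -3*D)
l(84) + M(H(1)) = (-51 + 84)/(-73 + 84) - (-9) = 33/11 - 3*(-3) = (1/11)*33 + 9 = 3 + 9 = 12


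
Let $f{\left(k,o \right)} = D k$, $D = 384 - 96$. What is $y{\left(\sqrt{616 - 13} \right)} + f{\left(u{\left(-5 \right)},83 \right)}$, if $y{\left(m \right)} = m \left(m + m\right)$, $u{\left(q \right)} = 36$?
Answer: $11574$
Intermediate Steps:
$D = 288$
$y{\left(m \right)} = 2 m^{2}$ ($y{\left(m \right)} = m 2 m = 2 m^{2}$)
$f{\left(k,o \right)} = 288 k$
$y{\left(\sqrt{616 - 13} \right)} + f{\left(u{\left(-5 \right)},83 \right)} = 2 \left(\sqrt{616 - 13}\right)^{2} + 288 \cdot 36 = 2 \left(\sqrt{603}\right)^{2} + 10368 = 2 \left(3 \sqrt{67}\right)^{2} + 10368 = 2 \cdot 603 + 10368 = 1206 + 10368 = 11574$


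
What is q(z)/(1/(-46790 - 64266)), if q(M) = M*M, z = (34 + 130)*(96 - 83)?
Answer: -504796607744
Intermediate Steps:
z = 2132 (z = 164*13 = 2132)
q(M) = M**2
q(z)/(1/(-46790 - 64266)) = 2132**2/(1/(-46790 - 64266)) = 4545424/(1/(-111056)) = 4545424/(-1/111056) = 4545424*(-111056) = -504796607744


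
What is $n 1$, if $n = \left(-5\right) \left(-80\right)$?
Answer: $400$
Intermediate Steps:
$n = 400$
$n 1 = 400 \cdot 1 = 400$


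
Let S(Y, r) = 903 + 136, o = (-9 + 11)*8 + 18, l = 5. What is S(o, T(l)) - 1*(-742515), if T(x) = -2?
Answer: 743554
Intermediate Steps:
o = 34 (o = 2*8 + 18 = 16 + 18 = 34)
S(Y, r) = 1039
S(o, T(l)) - 1*(-742515) = 1039 - 1*(-742515) = 1039 + 742515 = 743554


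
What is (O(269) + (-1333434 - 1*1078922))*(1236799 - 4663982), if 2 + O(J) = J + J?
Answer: 8265748503060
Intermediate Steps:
O(J) = -2 + 2*J (O(J) = -2 + (J + J) = -2 + 2*J)
(O(269) + (-1333434 - 1*1078922))*(1236799 - 4663982) = ((-2 + 2*269) + (-1333434 - 1*1078922))*(1236799 - 4663982) = ((-2 + 538) + (-1333434 - 1078922))*(-3427183) = (536 - 2412356)*(-3427183) = -2411820*(-3427183) = 8265748503060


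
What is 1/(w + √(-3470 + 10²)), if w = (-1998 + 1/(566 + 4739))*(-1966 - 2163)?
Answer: 232172673445205/1915364474762856501011 - 28143025*I*√3370/1915364474762856501011 ≈ 1.2122e-7 - 8.5297e-13*I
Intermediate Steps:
w = 43764877181/5305 (w = (-1998 + 1/5305)*(-4129) = -10599389/5305*(-4129) = 43764877181/5305 ≈ 8.2497e+6)
1/(w + √(-3470 + 10²)) = 1/(43764877181/5305 + √(-3470 + 10²)) = 1/(43764877181/5305 + √(-3470 + 100)) = 1/(43764877181/5305 + √(-3370)) = 1/(43764877181/5305 + I*√3370)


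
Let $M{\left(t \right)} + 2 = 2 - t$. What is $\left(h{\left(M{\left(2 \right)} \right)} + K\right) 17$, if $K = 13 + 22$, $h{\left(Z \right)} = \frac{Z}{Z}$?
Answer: $612$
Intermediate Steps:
$M{\left(t \right)} = - t$ ($M{\left(t \right)} = -2 - \left(-2 + t\right) = - t$)
$h{\left(Z \right)} = 1$
$K = 35$
$\left(h{\left(M{\left(2 \right)} \right)} + K\right) 17 = \left(1 + 35\right) 17 = 36 \cdot 17 = 612$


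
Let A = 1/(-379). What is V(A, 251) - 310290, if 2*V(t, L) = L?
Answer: -620329/2 ≈ -3.1016e+5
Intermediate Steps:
A = -1/379 ≈ -0.0026385
V(t, L) = L/2
V(A, 251) - 310290 = (½)*251 - 310290 = 251/2 - 310290 = -620329/2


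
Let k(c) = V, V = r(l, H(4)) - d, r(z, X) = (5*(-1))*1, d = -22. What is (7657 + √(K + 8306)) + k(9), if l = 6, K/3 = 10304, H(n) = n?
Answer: 7674 + √39218 ≈ 7872.0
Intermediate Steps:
K = 30912 (K = 3*10304 = 30912)
r(z, X) = -5 (r(z, X) = -5*1 = -5)
V = 17 (V = -5 - 1*(-22) = -5 + 22 = 17)
k(c) = 17
(7657 + √(K + 8306)) + k(9) = (7657 + √(30912 + 8306)) + 17 = (7657 + √39218) + 17 = 7674 + √39218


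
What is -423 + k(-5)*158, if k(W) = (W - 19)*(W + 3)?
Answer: 7161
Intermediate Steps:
k(W) = (-19 + W)*(3 + W)
-423 + k(-5)*158 = -423 + (-57 + (-5)² - 16*(-5))*158 = -423 + (-57 + 25 + 80)*158 = -423 + 48*158 = -423 + 7584 = 7161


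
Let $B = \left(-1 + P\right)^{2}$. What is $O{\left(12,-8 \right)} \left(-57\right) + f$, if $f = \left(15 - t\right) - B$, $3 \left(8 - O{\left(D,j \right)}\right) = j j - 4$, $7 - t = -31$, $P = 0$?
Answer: $660$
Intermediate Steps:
$t = 38$ ($t = 7 - -31 = 7 + 31 = 38$)
$O{\left(D,j \right)} = \frac{28}{3} - \frac{j^{2}}{3}$ ($O{\left(D,j \right)} = 8 - \frac{j j - 4}{3} = 8 - \frac{j^{2} - 4}{3} = 8 - \frac{-4 + j^{2}}{3} = 8 - \left(- \frac{4}{3} + \frac{j^{2}}{3}\right) = \frac{28}{3} - \frac{j^{2}}{3}$)
$B = 1$ ($B = \left(-1 + 0\right)^{2} = \left(-1\right)^{2} = 1$)
$f = -24$ ($f = \left(15 - 38\right) - 1 = -23 - 1 = -24$)
$O{\left(12,-8 \right)} \left(-57\right) + f = \left(\frac{28}{3} - \frac{\left(-8\right)^{2}}{3}\right) \left(-57\right) - 24 = \left(\frac{28}{3} - \frac{64}{3}\right) \left(-57\right) - 24 = \left(-12\right) \left(-57\right) - 24 = 684 - 24 = 660$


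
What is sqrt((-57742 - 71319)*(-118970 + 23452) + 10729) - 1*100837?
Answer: -100837 + sqrt(12327659327) ≈ 10193.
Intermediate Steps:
sqrt((-57742 - 71319)*(-118970 + 23452) + 10729) - 1*100837 = sqrt(-129061*(-95518) + 10729) - 100837 = sqrt(12327648598 + 10729) - 100837 = sqrt(12327659327) - 100837 = -100837 + sqrt(12327659327)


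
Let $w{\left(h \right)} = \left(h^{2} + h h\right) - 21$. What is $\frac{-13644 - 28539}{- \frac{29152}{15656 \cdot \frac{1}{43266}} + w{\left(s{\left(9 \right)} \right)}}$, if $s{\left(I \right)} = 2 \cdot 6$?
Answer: $\frac{9172459}{17459865} \approx 0.52534$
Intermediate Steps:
$s{\left(I \right)} = 12$
$w{\left(h \right)} = -21 + 2 h^{2}$ ($w{\left(h \right)} = \left(h^{2} + h^{2}\right) - 21 = 2 h^{2} - 21 = -21 + 2 h^{2}$)
$\frac{-13644 - 28539}{- \frac{29152}{15656 \cdot \frac{1}{43266}} + w{\left(s{\left(9 \right)} \right)}} = \frac{-13644 - 28539}{- \frac{29152}{15656 \cdot \frac{1}{43266}} - \left(21 - 2 \cdot 12^{2}\right)} = - \frac{42183}{- \frac{29152}{15656 \cdot \frac{1}{43266}} + \left(-21 + 2 \cdot 144\right)} = - \frac{42183}{- \frac{29152}{\frac{7828}{21633}} + \left(-21 + 288\right)} = - \frac{42183}{\left(-29152\right) \frac{21633}{7828} + 267} = - \frac{42183}{- \frac{157661304}{1957} + 267} = - \frac{42183}{- \frac{157138785}{1957}} = \left(-42183\right) \left(- \frac{1957}{157138785}\right) = \frac{9172459}{17459865}$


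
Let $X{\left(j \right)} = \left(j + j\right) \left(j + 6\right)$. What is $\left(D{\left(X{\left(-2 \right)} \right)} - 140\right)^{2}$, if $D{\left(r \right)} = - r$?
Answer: $15376$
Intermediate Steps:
$X{\left(j \right)} = 2 j \left(6 + j\right)$
$\left(D{\left(X{\left(-2 \right)} \right)} - 140\right)^{2} = \left(- 2 \left(-2\right) \left(6 - 2\right) - 140\right)^{2} = \left(- 2 \left(-2\right) 4 - 140\right)^{2} = \left(\left(-1\right) \left(-16\right) - 140\right)^{2} = \left(16 - 140\right)^{2} = \left(-124\right)^{2} = 15376$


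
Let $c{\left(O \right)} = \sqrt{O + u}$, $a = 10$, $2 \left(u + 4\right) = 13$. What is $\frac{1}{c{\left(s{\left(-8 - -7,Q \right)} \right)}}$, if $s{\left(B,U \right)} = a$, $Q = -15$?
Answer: $\frac{\sqrt{2}}{5} \approx 0.28284$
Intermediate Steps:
$u = \frac{5}{2}$ ($u = -4 + \frac{1}{2} \cdot 13 = -4 + \frac{13}{2} = \frac{5}{2} \approx 2.5$)
$s{\left(B,U \right)} = 10$
$c{\left(O \right)} = \sqrt{\frac{5}{2} + O}$ ($c{\left(O \right)} = \sqrt{O + \frac{5}{2}} = \sqrt{\frac{5}{2} + O}$)
$\frac{1}{c{\left(s{\left(-8 - -7,Q \right)} \right)}} = \frac{1}{\frac{1}{2} \sqrt{10 + 4 \cdot 10}} = \frac{1}{\frac{1}{2} \sqrt{10 + 40}} = \frac{1}{\frac{1}{2} \sqrt{50}} = \frac{1}{\frac{1}{2} \cdot 5 \sqrt{2}} = \frac{1}{\frac{5}{2} \sqrt{2}} = \frac{\sqrt{2}}{5}$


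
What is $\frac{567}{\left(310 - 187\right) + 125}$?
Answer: $\frac{567}{248} \approx 2.2863$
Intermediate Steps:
$\frac{567}{\left(310 - 187\right) + 125} = \frac{567}{123 + 125} = \frac{567}{248}$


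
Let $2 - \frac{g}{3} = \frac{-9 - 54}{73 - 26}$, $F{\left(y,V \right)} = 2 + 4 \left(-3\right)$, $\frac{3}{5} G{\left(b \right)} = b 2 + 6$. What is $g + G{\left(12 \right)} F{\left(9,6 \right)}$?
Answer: $- \frac{23029}{47} \approx -489.98$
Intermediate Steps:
$G{\left(b \right)} = 10 + \frac{10 b}{3}$ ($G{\left(b \right)} = \frac{5 \left(b 2 + 6\right)}{3} = \frac{5 \left(2 b + 6\right)}{3} = \frac{5 \left(6 + 2 b\right)}{3} = 10 + \frac{10 b}{3}$)
$F{\left(y,V \right)} = -10$ ($F{\left(y,V \right)} = 2 - 12 = -10$)
$g = \frac{471}{47}$ ($g = 6 - 3 \frac{-9 - 54}{73 - 26} = 6 - 3 \left(- \frac{63}{47}\right) = 6 - 3 \left(\left(-63\right) \frac{1}{47}\right) = 6 - - \frac{189}{47} = 6 + \frac{189}{47} = \frac{471}{47} \approx 10.021$)
$g + G{\left(12 \right)} F{\left(9,6 \right)} = \frac{471}{47} + \left(10 + \frac{10}{3} \cdot 12\right) \left(-10\right) = \frac{471}{47} + \left(10 + 40\right) \left(-10\right) = \frac{471}{47} + 50 \left(-10\right) = \frac{471}{47} - 500 = - \frac{23029}{47}$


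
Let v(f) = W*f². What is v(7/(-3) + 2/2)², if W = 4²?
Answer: 65536/81 ≈ 809.09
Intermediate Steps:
W = 16
v(f) = 16*f²
v(7/(-3) + 2/2)² = (16*(7/(-3) + 2/2)²)² = (16*(7*(-⅓) + 2*(½))²)² = (16*(-7/3 + 1)²)² = (16*(-4/3)²)² = (16*(16/9))² = (256/9)² = 65536/81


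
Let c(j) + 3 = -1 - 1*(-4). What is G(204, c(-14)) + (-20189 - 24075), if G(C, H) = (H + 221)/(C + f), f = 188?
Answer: -17351267/392 ≈ -44263.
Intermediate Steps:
c(j) = 0 (c(j) = -3 + (-1 - 1*(-4)) = -3 + (-1 + 4) = -3 + 3 = 0)
G(C, H) = (221 + H)/(188 + C) (G(C, H) = (H + 221)/(C + 188) = (221 + H)/(188 + C))
G(204, c(-14)) + (-20189 - 24075) = (221 + 0)/(188 + 204) + (-20189 - 24075) = 221/392 - 44264 = -17351267/392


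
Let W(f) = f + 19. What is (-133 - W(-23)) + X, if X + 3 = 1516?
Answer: 1384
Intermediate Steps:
W(f) = 19 + f
X = 1513 (X = -3 + 1516 = 1513)
(-133 - W(-23)) + X = (-133 - (19 - 23)) + 1513 = (-133 - 1*(-4)) + 1513 = (-133 + 4) + 1513 = -129 + 1513 = 1384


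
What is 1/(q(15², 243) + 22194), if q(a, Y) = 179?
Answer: 1/22373 ≈ 4.4697e-5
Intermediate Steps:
1/(q(15², 243) + 22194) = 1/(179 + 22194) = 1/22373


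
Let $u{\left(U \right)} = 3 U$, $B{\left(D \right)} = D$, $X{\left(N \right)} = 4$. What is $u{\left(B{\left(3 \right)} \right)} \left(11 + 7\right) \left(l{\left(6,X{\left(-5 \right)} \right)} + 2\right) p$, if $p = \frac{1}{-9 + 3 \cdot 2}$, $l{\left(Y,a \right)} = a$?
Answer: $-324$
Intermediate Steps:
$p = - \frac{1}{3}$ ($p = \frac{1}{-9 + 6} = \frac{1}{-3} = - \frac{1}{3} \approx -0.33333$)
$u{\left(B{\left(3 \right)} \right)} \left(11 + 7\right) \left(l{\left(6,X{\left(-5 \right)} \right)} + 2\right) p = 3 \cdot 3 \left(11 + 7\right) \left(4 + 2\right) \left(- \frac{1}{3}\right) = 9 \cdot 18 \cdot 6 \left(- \frac{1}{3}\right) = 9 \cdot 108 \left(- \frac{1}{3}\right) = 972 \left(- \frac{1}{3}\right) = -324$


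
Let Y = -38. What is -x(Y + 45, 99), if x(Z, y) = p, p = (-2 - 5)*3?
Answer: 21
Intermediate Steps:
p = -21 (p = -7*3 = -21)
x(Z, y) = -21
-x(Y + 45, 99) = -1*(-21) = 21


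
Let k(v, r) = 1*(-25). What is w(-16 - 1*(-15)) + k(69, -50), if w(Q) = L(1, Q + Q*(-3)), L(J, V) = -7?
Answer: -32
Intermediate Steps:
w(Q) = -7
k(v, r) = -25
w(-16 - 1*(-15)) + k(69, -50) = -7 - 25 = -32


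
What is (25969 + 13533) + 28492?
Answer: 67994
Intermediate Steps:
(25969 + 13533) + 28492 = 39502 + 28492 = 67994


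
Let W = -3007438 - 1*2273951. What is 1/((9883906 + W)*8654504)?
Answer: 1/39832501786568 ≈ 2.5105e-14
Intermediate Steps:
W = -5281389 (W = -3007438 - 2273951 = -5281389)
1/((9883906 + W)*8654504) = 1/((9883906 - 5281389)*8654504) = (1/8654504)/4602517 = (1/4602517)*(1/8654504) = 1/39832501786568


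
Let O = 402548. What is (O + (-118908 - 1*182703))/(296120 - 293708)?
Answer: 100937/2412 ≈ 41.848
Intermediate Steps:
(O + (-118908 - 1*182703))/(296120 - 293708) = (402548 + (-118908 - 1*182703))/(296120 - 293708) = (402548 + (-118908 - 182703))/2412 = (402548 - 301611)*(1/2412) = 100937*(1/2412) = 100937/2412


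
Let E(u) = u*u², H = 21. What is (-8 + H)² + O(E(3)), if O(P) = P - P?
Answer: 169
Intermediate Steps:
E(u) = u³
O(P) = 0
(-8 + H)² + O(E(3)) = (-8 + 21)² + 0 = 13² + 0 = 169 + 0 = 169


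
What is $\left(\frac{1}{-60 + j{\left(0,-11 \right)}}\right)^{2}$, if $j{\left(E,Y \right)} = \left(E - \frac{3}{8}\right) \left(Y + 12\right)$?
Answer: $\frac{64}{233289} \approx 0.00027434$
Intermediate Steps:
$j{\left(E,Y \right)} = \left(12 + Y\right) \left(- \frac{3}{8} + E\right)$ ($j{\left(E,Y \right)} = \left(E - \frac{3}{8}\right) \left(12 + Y\right) = \left(- \frac{3}{8} + E\right) \left(12 + Y\right) = \left(12 + Y\right) \left(- \frac{3}{8} + E\right)$)
$\left(\frac{1}{-60 + j{\left(0,-11 \right)}}\right)^{2} = \left(\frac{1}{-60 + \left(- \frac{9}{2} + 12 \cdot 0 - - \frac{33}{8} + 0 \left(-11\right)\right)}\right)^{2} = \left(\frac{1}{-60 + \left(- \frac{9}{2} + 0 + \frac{33}{8} + 0\right)}\right)^{2} = \left(\frac{1}{-60 - \frac{3}{8}}\right)^{2} = \left(\frac{1}{- \frac{483}{8}}\right)^{2} = \left(- \frac{8}{483}\right)^{2} = \frac{64}{233289}$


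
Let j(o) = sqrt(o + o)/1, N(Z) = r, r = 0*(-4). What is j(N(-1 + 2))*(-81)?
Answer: 0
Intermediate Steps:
r = 0
N(Z) = 0
j(o) = sqrt(2)*sqrt(o) (j(o) = sqrt(2*o)*1 = (sqrt(2)*sqrt(o))*1 = sqrt(2)*sqrt(o))
j(N(-1 + 2))*(-81) = (sqrt(2)*sqrt(0))*(-81) = (sqrt(2)*0)*(-81) = 0*(-81) = 0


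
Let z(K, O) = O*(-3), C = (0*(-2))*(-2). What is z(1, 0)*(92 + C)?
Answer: 0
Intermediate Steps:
C = 0 (C = 0*(-2) = 0)
z(K, O) = -3*O
z(1, 0)*(92 + C) = (-3*0)*(92 + 0) = 0*92 = 0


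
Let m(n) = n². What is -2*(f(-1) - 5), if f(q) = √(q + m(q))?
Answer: 10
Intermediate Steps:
f(q) = √(q + q²)
-2*(f(-1) - 5) = -2*(√(-(1 - 1)) - 5) = -2*(√(-1*0) - 5) = -2*(√0 - 5) = -2*(0 - 5) = -2*(-5) = 10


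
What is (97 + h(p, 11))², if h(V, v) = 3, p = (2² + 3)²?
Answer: 10000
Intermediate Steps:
p = 49 (p = (4 + 3)² = 7² = 49)
(97 + h(p, 11))² = (97 + 3)² = 100² = 10000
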